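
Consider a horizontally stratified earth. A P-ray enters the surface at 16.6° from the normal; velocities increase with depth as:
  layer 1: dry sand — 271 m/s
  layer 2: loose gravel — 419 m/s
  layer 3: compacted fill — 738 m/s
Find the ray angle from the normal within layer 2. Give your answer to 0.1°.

26.2°

Ray parameter p = sin 16.6° / 271 = 1.0542e-03 s/m.
sin θ_2 = p·V_2 = 1.0542e-03 × 419 = 0.4417.
θ_2 = arcsin 0.4417 = 26.21°.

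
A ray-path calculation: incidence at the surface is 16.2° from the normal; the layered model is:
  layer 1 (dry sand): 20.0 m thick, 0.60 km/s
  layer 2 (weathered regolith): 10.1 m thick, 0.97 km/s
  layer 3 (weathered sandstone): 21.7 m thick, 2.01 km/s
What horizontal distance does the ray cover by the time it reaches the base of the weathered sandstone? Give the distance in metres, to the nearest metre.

Apply Snell's law at each interface; in layer i the horizontal offset is hᵢ·tan θᵢ.
Layer 1: θ = 16.20°; offset = 20.0·tan 16.20° = 5.811 m.
Layer 2: sin θ = 0.97·sin 16.2°/0.60 = 0.4510, θ = 26.81°; offset = 10.1·tan 26.81° = 5.104 m.
Layer 3: sin θ = 2.01·sin 16.2°/0.60 = 0.9346, θ = 69.17°; offset = 21.7·tan 69.17° = 57.026 m.
Summing the layer offsets gives 67.941 m.

68 m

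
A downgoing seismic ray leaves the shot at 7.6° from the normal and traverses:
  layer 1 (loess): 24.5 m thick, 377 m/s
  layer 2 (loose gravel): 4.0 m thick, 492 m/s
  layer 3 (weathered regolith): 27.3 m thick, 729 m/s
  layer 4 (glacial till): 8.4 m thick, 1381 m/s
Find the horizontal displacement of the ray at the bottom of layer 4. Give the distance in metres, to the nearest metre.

Ray parameter p = sin 7.6° / 377 m/s = 3.5081e-04 s/m.
Layer 1: θ = 7.60°; offset = 24.5·tan 7.60° = 3.269 m.
Layer 2: sin θ = p·492 = 0.1726 → θ = 9.94°; offset = 4.0·tan 9.94° = 0.701 m.
Layer 3: sin θ = p·729 = 0.2557 → θ = 14.82°; offset = 27.3·tan 14.82° = 7.222 m.
Layer 4: sin θ = p·1381 = 0.4845 → θ = 28.98°; offset = 8.4·tan 28.98° = 4.652 m.
Total horizontal offset = 15.844 m.

16 m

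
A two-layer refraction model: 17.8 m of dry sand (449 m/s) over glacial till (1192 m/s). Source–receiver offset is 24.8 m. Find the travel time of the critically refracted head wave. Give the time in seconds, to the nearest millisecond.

0.094 s

θ_c = arcsin(V₁/V₂) = arcsin(449/1192) = 22.13°, cos θ_c = 0.9263.
Intercept time tᵢ = 2h cos θ_c / V₁ = 2·17.8·0.9263/449 = 0.07345 s.
t = x/V₂ + tᵢ = 24.8/1192 + 0.07345 = 0.09425 s.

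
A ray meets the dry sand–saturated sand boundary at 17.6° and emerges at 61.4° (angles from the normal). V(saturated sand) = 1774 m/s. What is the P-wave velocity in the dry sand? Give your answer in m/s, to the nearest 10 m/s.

Snell's law: sin 17.6°/V₁ = sin 61.4°/V₂.
V₁ = V₂·sin 17.6°/sin 61.4° = 1774 × 0.3444 = 610.95 m/s.

610 m/s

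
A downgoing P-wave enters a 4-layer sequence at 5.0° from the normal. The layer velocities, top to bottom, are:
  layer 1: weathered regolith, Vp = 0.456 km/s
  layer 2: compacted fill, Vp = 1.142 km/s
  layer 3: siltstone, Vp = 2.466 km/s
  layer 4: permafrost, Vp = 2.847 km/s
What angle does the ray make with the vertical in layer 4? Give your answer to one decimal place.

Snell's law across each interface conserves sin θ / V, so sin θ_4 = V_4·sin θ₁/V₁.
sin θ_4 = 2.847 × sin 5.0° / 0.456 = 0.5441.
θ_4 = 32.97° from the vertical.

33.0°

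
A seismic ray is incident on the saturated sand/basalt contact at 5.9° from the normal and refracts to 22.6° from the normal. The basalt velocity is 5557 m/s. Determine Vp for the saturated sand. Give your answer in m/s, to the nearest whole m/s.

1486 m/s

sin 5.9° = 0.1028; sin 22.6° = 0.3843.
V₁ = V₂·(sin θ₁/sin θ₂) = 5557·(0.1028/0.3843) = 1486.40 m/s.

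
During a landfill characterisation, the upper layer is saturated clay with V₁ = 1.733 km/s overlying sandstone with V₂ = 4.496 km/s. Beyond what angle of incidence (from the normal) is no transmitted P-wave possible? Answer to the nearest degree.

23°

Critical incidence: sin θ_c = V₁/V₂ = 1.733/4.496 = 0.3855.
θ_c = arcsin 0.3855 = 22.67°.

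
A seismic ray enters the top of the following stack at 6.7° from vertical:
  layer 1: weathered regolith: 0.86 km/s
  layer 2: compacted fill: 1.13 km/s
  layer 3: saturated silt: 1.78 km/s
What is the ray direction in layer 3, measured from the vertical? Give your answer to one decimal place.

Ray parameter p = sin 6.7° / 0.86 = 1.3566e-01 s/km.
sin θ_3 = p·V_3 = 1.3566e-01 × 1.78 = 0.2415.
θ_3 = arcsin 0.2415 = 13.97°.

14.0°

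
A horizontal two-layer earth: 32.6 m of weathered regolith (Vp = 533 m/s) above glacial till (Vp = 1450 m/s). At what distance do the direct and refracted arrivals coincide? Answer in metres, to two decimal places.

95.88 m

θ_c = arcsin(533/1450) = 21.57°, so cos θ_c = 0.9300 and tᵢ = 2h cos θ_c/V₁ = 0.1138 s.
At crossover x/V₁ = x/V₂ + tᵢ ⇒ x = tᵢ/(1/V₁ − 1/V₂) = 0.11376/(1.8762e-03 − 6.8966e-04) = 95.88 m.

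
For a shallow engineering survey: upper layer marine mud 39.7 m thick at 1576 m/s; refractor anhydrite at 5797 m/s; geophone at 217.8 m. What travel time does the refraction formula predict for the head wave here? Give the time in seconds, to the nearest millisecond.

0.086 s

θ_c = arcsin(V₁/V₂) = arcsin(1576/5797) = 15.78°, cos θ_c = 0.9623.
Intercept time tᵢ = 2h cos θ_c / V₁ = 2·39.7·0.9623/1576 = 0.04848 s.
t = x/V₂ + tᵢ = 217.8/5797 + 0.04848 = 0.08605 s.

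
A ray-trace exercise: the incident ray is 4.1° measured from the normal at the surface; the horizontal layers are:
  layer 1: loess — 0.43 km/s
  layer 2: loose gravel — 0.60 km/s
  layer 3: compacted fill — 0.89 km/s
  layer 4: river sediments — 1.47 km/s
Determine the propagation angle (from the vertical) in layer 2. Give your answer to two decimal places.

Snell's law across each interface conserves sin θ / V, so sin θ_2 = V_2·sin θ₁/V₁.
sin θ_2 = 0.60 × sin 4.1° / 0.43 = 0.0998.
θ_2 = arcsin 0.0998 = 5.73°.

5.73°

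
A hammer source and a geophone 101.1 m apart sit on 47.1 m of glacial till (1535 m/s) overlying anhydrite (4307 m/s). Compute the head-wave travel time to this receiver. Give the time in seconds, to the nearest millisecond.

t = x/V₂ + 2h·√(V₂²−V₁²)/(V₁V₂).
√(V₂²−V₁²) = √(4307²−1535²) = 4024.2 m/s; delay term = 2·47.1·4024.2/(1535·4307) = 0.05734 s.
t = 101.1/4307 + 0.05734 = 0.08081 s.

0.081 s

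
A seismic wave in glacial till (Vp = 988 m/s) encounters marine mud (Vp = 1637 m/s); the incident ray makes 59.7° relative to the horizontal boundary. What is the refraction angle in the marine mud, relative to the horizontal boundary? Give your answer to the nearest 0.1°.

33.3°

Angle from the normal: 90° − 59.7° = 30.3°.
sin θ₁/V₁ = sin θ₂/V₂ ⇒ sin θ₂ = 1637·sin 30.3°/988 = 1637·0.5045/988 = 0.8359.
θ₂ = arcsin 0.8359 = 56.71° from the normal.
From the interface: 90° − 56.71° = 33.29°.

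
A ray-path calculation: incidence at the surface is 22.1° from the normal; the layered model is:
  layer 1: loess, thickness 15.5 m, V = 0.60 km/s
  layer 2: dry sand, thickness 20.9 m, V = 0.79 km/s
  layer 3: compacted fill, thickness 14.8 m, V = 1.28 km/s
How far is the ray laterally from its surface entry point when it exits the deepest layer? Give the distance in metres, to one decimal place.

38.1 m

Ray parameter p = sin 22.1° / 0.60 km/s = 6.2704e-01 s/km.
Layer 1: θ = 22.10°; offset = 15.5·tan 22.10° = 6.294 m.
Layer 2: sin θ = p·0.79 = 0.4954 → θ = 29.69°; offset = 20.9·tan 29.69° = 11.918 m.
Layer 3: sin θ = p·1.28 = 0.8026 → θ = 53.38°; offset = 14.8·tan 53.38° = 19.914 m.
Summing the layer offsets gives 38.126 m.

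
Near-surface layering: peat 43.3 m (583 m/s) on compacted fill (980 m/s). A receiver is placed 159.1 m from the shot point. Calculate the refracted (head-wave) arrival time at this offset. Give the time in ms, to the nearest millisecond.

t = x/V₂ + 2h·√(V₂²−V₁²)/(V₁V₂).
√(V₂²−V₁²) = √(980²−583²) = 787.7 m/s; delay term = 2·43.3·787.7/(583·980) = 0.11940 s.
t = 159.1/980 + 0.11940 = 0.28175 s.

282 ms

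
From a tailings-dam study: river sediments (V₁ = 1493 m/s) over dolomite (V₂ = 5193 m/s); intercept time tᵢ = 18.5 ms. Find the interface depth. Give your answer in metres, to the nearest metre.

14 m

θ_c = arcsin(1493/5193) = 16.71°; cos θ_c = 0.9578.
tᵢ = 2h cos θ_c/V₁ ⇒ h = tᵢ·V₁/(2 cos θ_c) = 0.0185·1493/(2·0.9578) = 14.42 m.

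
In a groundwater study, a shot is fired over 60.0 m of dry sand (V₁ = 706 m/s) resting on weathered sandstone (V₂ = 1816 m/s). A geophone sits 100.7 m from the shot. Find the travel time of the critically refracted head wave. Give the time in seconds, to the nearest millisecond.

t = x/V₂ + 2h·√(V₂²−V₁²)/(V₁V₂).
√(V₂²−V₁²) = √(1816²−706²) = 1673.1 m/s; delay term = 2·60.0·1673.1/(706·1816) = 0.15660 s.
t = 100.7/1816 + 0.15660 = 0.21205 s.

0.212 s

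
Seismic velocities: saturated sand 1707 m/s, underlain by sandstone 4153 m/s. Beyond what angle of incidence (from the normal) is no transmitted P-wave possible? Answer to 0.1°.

At critical incidence the refracted ray runs along the interface (θ₂ = 90°), so sin θ_c = V₁/V₂.
θ_c = arcsin(1707/4153) = arcsin 0.4110 = 24.27°.

24.3°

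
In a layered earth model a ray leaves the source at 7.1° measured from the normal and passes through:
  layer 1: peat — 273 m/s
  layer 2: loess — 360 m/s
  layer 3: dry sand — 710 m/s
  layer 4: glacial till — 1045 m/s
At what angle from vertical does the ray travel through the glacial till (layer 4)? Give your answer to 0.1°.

Snell's law across each interface conserves sin θ / V, so sin θ_4 = V_4·sin θ₁/V₁.
sin θ_4 = 1045 × sin 7.1° / 273 = 0.4731.
θ_4 = arcsin 0.4731 = 28.24°.

28.2°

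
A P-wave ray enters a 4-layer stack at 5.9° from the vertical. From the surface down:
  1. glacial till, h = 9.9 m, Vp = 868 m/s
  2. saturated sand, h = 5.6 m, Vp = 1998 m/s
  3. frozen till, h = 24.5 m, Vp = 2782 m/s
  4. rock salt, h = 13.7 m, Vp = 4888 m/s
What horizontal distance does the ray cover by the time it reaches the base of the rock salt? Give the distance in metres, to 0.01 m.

20.66 m

Apply Snell's law at each interface; in layer i the horizontal offset is hᵢ·tan θᵢ.
Layer 1: θ = 5.90°; offset = 9.9·tan 5.90° = 1.0231 m.
Layer 2: sin θ = 1998·sin 5.9°/868 = 0.2366, θ = 13.69°; offset = 5.6·tan 13.69° = 1.3638 m.
Layer 3: sin θ = 2782·sin 5.9°/868 = 0.3295, θ = 19.24°; offset = 24.5·tan 19.24° = 8.5490 m.
Layer 4: sin θ = 4888·sin 5.9°/868 = 0.5789, θ = 35.37°; offset = 13.7·tan 35.37° = 9.7254 m.
Total horizontal offset = 20.6612 m.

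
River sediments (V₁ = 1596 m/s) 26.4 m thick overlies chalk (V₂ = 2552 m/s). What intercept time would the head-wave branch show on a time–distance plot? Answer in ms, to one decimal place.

25.8 ms

tᵢ = 2h·√(V₂²−V₁²)/(V₁V₂).
√(V₂²−V₁²) = √(2552²−1596²) = 1991.4 m/s.
tᵢ = 2·26.4·1991.4/(1596·2552) = 0.02581 s.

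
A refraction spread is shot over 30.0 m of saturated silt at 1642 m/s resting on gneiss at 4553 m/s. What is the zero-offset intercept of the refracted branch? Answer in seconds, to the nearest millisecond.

θ_c = arcsin(V₁/V₂) = arcsin(1642/4553) = 21.14°; cos θ_c = 0.9327.
tᵢ = 2h·cos θ_c / V₁ = 2·30.0·0.9327 / 1642 = 0.03408 s.

0.034 s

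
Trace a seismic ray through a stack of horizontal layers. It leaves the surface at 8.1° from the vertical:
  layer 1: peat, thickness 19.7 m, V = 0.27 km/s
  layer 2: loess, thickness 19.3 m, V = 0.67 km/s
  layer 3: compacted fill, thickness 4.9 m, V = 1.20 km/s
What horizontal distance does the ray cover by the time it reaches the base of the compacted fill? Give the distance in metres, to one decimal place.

13.9 m

Ray parameter p = sin 8.1° / 0.27 km/s = 5.2186e-01 s/km.
Layer 1: θ = 8.10°; offset = 19.7·tan 8.10° = 2.804 m.
Layer 2: sin θ = p·0.67 = 0.3496 → θ = 20.47°; offset = 19.3·tan 20.47° = 7.203 m.
Layer 3: sin θ = p·1.20 = 0.6262 → θ = 38.77°; offset = 4.9·tan 38.77° = 3.936 m.
Summing the layer offsets gives 13.942 m.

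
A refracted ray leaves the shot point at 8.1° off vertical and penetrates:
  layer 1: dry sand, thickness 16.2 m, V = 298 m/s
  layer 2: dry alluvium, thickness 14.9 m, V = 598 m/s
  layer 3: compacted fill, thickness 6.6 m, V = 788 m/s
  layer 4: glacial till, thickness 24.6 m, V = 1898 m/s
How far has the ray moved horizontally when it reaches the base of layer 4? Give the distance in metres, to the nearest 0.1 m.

p = sin θ₁/V₁ = sin 8.1°/298 = 4.7282e-04 s/m is conserved through the stack.
Layer 1: θ = 8.10°; offset = 16.2·tan 8.10° = 2.306 m.
Layer 2: sin θ = p·598 = 0.2827 → θ = 16.42°; offset = 14.9·tan 16.42° = 4.392 m.
Layer 3: sin θ = p·788 = 0.3726 → θ = 21.88°; offset = 6.6·tan 21.88° = 2.650 m.
Layer 4: sin θ = p·1898 = 0.8974 → θ = 63.82°; offset = 24.6·tan 63.82° = 50.039 m.
Σ offsets = 59.387 m.

59.4 m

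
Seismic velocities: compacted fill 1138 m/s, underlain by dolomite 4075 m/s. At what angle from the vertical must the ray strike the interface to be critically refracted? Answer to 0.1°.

At critical incidence the refracted ray runs along the interface (θ₂ = 90°), so sin θ_c = V₁/V₂.
θ_c = arcsin(1138/4075) = arcsin 0.2793 = 16.22°.

16.2°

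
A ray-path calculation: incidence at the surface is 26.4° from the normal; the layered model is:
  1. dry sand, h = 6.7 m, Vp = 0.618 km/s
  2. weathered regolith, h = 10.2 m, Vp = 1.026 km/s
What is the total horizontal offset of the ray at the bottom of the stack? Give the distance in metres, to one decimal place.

14.5 m

Ray parameter p = sin 26.4° / 0.618 km/s = 7.1947e-01 s/km.
Layer 1: θ = 26.40°; offset = 6.7·tan 26.40° = 3.326 m.
Layer 2: sin θ = p·1.026 = 0.7382 → θ = 47.58°; offset = 10.2·tan 47.58° = 11.161 m.
Total horizontal offset = 14.487 m.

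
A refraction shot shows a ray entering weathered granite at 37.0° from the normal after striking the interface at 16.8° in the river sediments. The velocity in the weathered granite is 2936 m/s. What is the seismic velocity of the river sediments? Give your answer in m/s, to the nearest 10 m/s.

1410 m/s

sin 16.8° = 0.2890; sin 37.0° = 0.6018.
V₁ = V₂·(sin θ₁/sin θ₂) = 2936·(0.2890/0.6018) = 1410.06 m/s.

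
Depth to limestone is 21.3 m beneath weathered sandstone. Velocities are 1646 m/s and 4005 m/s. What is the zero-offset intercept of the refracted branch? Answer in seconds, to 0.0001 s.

tᵢ = 2h·√(V₂²−V₁²)/(V₁V₂).
√(V₂²−V₁²) = √(4005²−1646²) = 3651.1 m/s.
tᵢ = 2·21.3·3651.1/(1646·4005) = 0.02359 s.

0.0236 s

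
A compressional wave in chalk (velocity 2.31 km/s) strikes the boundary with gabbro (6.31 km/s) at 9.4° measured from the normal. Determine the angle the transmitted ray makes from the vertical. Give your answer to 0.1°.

Snell's law: sin θ₂ = (V₂/V₁)·sin θ₁ = (6.31/2.31)·sin 9.4° = 0.4461.
θ₂ = arcsin 0.4461 = 26.50° from the normal.

26.5°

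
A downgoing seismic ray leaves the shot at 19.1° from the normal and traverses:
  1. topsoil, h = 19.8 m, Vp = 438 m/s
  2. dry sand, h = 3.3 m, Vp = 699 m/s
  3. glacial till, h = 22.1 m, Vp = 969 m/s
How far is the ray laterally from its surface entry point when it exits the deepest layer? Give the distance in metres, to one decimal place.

32.1 m

Apply Snell's law at each interface; in layer i the horizontal offset is hᵢ·tan θᵢ.
Layer 1: θ = 19.10°; offset = 19.8·tan 19.10° = 6.856 m.
Layer 2: sin θ = 699·sin 19.1°/438 = 0.5222, θ = 31.48°; offset = 3.3·tan 31.48° = 2.021 m.
Layer 3: sin θ = 969·sin 19.1°/438 = 0.7239, θ = 46.38°; offset = 22.1·tan 46.38° = 23.190 m.
Σ offsets = 32.067 m.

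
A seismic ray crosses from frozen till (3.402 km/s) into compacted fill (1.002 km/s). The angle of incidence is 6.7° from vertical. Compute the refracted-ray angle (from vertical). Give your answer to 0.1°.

sin θ₁/V₁ = sin θ₂/V₂ ⇒ sin θ₂ = 1.002·sin 6.7°/3.402 = 1.002·0.1167/3.402 = 0.0344.
θ₂ = sin⁻¹(0.0344) = 1.97° (from vertical).

2.0°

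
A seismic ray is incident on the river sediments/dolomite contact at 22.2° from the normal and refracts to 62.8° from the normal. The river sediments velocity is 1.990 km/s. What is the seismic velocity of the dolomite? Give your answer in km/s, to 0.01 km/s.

Snell's law: sin 22.2°/V₁ = sin 62.8°/V₂.
V₂ = V₁·sin 62.8°/sin 22.2° = 1.990 × 2.3539 = 4.68 km/s.

4.68 km/s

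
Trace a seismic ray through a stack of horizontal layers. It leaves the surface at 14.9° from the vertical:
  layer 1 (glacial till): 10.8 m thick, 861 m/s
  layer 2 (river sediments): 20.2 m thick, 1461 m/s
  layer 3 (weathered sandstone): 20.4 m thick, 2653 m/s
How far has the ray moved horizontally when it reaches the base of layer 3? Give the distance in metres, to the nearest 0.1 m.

39.2 m

Apply Snell's law at each interface; in layer i the horizontal offset is hᵢ·tan θᵢ.
Layer 1: θ = 14.90°; offset = 10.8·tan 14.90° = 2.874 m.
Layer 2: sin θ = 1461·sin 14.9°/861 = 0.4363, θ = 25.87°; offset = 20.2·tan 25.87° = 9.795 m.
Layer 3: sin θ = 2653·sin 14.9°/861 = 0.7923, θ = 52.40°; offset = 20.4·tan 52.40° = 26.491 m.
Summing the layer offsets gives 39.160 m.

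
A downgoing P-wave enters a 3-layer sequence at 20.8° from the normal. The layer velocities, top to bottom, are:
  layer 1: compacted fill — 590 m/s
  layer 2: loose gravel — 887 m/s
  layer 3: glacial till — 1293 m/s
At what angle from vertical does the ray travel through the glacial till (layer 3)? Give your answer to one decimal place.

51.1°

Ray parameter p = sin 20.8° / 590 = 6.0188e-04 s/m.
sin θ_3 = p·V_3 = 6.0188e-04 × 1293 = 0.7782.
θ_3 = 51.10° from the vertical.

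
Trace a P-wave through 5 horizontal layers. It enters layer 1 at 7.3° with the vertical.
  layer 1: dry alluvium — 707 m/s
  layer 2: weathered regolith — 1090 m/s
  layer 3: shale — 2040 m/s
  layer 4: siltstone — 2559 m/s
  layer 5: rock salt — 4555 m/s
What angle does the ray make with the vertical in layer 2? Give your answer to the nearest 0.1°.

11.3°

Ray parameter p = sin 7.3° / 707 = 1.7972e-04 s/m.
sin θ_2 = p·V_2 = 1.7972e-04 × 1090 = 0.1959.
θ_2 = 11.30° from the vertical.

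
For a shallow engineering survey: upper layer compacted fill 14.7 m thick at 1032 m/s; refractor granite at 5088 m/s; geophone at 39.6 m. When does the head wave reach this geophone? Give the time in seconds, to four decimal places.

t = x/V₂ + 2h·√(V₂²−V₁²)/(V₁V₂).
√(V₂²−V₁²) = √(5088²−1032²) = 4982.2 m/s; delay term = 2·14.7·4982.2/(1032·5088) = 0.02790 s.
t = 39.6/5088 + 0.02790 = 0.03568 s.

0.0357 s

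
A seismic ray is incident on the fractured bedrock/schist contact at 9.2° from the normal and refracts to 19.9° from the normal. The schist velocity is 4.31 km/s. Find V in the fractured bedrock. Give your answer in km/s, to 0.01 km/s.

sin 9.2° = 0.1599; sin 19.9° = 0.3404.
V₁ = V₂·(sin θ₁/sin θ₂) = 4.31·(0.1599/0.3404) = 2.02 km/s.

2.02 km/s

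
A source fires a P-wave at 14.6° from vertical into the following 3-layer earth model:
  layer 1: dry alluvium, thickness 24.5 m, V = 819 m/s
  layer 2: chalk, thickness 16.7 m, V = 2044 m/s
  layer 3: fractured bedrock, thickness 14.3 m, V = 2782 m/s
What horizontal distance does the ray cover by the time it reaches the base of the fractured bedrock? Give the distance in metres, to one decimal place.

p = sin θ₁/V₁ = sin 14.6°/819 = 3.0778e-04 s/m is conserved through the stack.
Layer 1: θ = 14.60°; offset = 24.5·tan 14.60° = 6.382 m.
Layer 2: sin θ = p·2044 = 0.6291 → θ = 38.98°; offset = 16.7·tan 38.98° = 13.515 m.
Layer 3: sin θ = p·2782 = 0.8562 → θ = 58.90°; offset = 14.3·tan 58.90° = 23.702 m.
Σ offsets = 43.599 m.

43.6 m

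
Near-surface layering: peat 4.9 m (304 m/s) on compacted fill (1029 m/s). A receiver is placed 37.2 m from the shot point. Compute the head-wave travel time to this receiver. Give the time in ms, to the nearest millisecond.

t = x/V₂ + 2h·√(V₂²−V₁²)/(V₁V₂).
√(V₂²−V₁²) = √(1029²−304²) = 983.1 m/s; delay term = 2·4.9·983.1/(304·1029) = 0.03080 s.
t = 37.2/1029 + 0.03080 = 0.06695 s.

67 ms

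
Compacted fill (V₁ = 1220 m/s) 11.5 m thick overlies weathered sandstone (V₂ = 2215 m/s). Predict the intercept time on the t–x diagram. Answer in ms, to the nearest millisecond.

16 ms

tᵢ = 2h·√(V₂²−V₁²)/(V₁V₂).
√(V₂²−V₁²) = √(2215²−1220²) = 1848.7 m/s.
tᵢ = 2·11.5·1848.7/(1220·2215) = 0.01574 s.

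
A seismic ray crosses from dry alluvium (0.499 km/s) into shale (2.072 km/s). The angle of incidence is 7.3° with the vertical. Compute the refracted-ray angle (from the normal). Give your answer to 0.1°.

sin θ₁/V₁ = sin θ₂/V₂ ⇒ sin θ₂ = 2.072·sin 7.3°/0.499 = 2.072·0.1271/0.499 = 0.5276.
θ₂ = sin⁻¹(0.5276) = 31.84° (from vertical).

31.8°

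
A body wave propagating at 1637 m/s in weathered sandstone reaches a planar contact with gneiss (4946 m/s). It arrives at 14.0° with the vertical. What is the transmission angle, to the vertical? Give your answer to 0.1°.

47.0°

Snell's law: sin θ₂ = (V₂/V₁)·sin θ₁ = (4946/1637)·sin 14.0° = 0.7309.
θ₂ = arcsin 0.7309 = 46.97° from the normal.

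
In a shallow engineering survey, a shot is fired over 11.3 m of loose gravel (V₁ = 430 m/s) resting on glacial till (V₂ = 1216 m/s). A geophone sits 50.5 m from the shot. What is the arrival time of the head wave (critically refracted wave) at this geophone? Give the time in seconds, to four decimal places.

θ_c = arcsin(V₁/V₂) = arcsin(430/1216) = 20.71°, cos θ_c = 0.9354.
Intercept time tᵢ = 2h cos θ_c / V₁ = 2·11.3·0.9354/430 = 0.04916 s.
t = x/V₂ + tᵢ = 50.5/1216 + 0.04916 = 0.09069 s.

0.0907 s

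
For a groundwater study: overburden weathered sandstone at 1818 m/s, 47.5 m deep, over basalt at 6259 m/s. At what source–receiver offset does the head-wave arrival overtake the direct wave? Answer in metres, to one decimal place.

128.1 m

θ_c = arcsin(1818/6259) = 16.89°, so cos θ_c = 0.9569 and tᵢ = 2h cos θ_c/V₁ = 0.0500 s.
At crossover x/V₁ = x/V₂ + tᵢ ⇒ x = tᵢ/(1/V₁ − 1/V₂) = 0.05000/(5.5006e-04 − 1.5977e-04) = 128.12 m.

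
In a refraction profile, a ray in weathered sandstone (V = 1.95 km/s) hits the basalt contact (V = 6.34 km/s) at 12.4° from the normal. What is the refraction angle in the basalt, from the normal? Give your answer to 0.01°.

44.28°

Snell's law: sin θ₂ = (V₂/V₁)·sin θ₁ = (6.34/1.95)·sin 12.4° = 0.6982.
θ₂ = arcsin 0.6982 = 44.28° from the normal.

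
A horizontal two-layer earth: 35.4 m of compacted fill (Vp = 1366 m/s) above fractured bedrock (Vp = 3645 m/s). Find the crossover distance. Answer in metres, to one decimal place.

x_cross = 2h·√((V₂+V₁)/(V₂−V₁)).
(V₂+V₁)/(V₂−V₁) = (3645+1366)/(3645−1366) = 2.1988; √ = 1.4828.
x_cross = 2·35.4·1.4828 = 104.98 m.

105.0 m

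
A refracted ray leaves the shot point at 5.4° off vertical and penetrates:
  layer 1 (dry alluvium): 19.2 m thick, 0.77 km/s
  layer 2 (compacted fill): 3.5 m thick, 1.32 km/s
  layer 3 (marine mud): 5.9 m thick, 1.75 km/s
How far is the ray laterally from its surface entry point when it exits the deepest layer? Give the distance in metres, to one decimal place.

3.7 m

p = sin θ₁/V₁ = sin 5.4°/0.77 = 1.2222e-01 s/km is conserved through the stack.
Layer 1: θ = 5.40°; offset = 19.2·tan 5.40° = 1.815 m.
Layer 2: sin θ = p·1.32 = 0.1613 → θ = 9.28°; offset = 3.5·tan 9.28° = 0.572 m.
Layer 3: sin θ = p·1.75 = 0.2139 → θ = 12.35°; offset = 5.9·tan 12.35° = 1.292 m.
Total horizontal offset = 3.679 m.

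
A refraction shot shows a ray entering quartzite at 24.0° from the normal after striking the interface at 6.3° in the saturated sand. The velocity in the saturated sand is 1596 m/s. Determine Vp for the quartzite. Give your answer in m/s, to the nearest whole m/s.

Snell's law: sin 6.3°/V₁ = sin 24.0°/V₂.
V₂ = V₁·sin 24.0°/sin 6.3° = 1596 × 3.7066 = 5915.67 m/s.

5916 m/s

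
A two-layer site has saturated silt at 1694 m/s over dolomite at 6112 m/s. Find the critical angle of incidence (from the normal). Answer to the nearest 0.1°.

Critical incidence: sin θ_c = V₁/V₂ = 1694/6112 = 0.2772.
θ_c = arcsin 0.2772 = 16.09°.

16.1°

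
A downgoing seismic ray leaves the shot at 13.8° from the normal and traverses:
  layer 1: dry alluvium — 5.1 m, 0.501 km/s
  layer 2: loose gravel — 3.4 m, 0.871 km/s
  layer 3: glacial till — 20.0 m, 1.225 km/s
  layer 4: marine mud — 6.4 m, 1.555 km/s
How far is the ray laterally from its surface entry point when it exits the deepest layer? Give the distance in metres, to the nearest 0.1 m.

Apply Snell's law at each interface; in layer i the horizontal offset is hᵢ·tan θᵢ.
Layer 1: θ = 13.80°; offset = 5.1·tan 13.80° = 1.253 m.
Layer 2: sin θ = 0.871·sin 13.8°/0.501 = 0.4147, θ = 24.50°; offset = 3.4·tan 24.50° = 1.549 m.
Layer 3: sin θ = 1.225·sin 13.8°/0.501 = 0.5832, θ = 35.68°; offset = 20.0·tan 35.68° = 14.360 m.
Layer 4: sin θ = 1.555·sin 13.8°/0.501 = 0.7404, θ = 47.76°; offset = 6.4·tan 47.76° = 7.049 m.
Σ offsets = 24.211 m.

24.2 m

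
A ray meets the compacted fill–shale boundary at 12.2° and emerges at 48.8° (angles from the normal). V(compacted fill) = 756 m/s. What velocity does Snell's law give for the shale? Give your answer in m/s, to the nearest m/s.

Snell's law: sin 12.2°/V₁ = sin 48.8°/V₂.
V₂ = V₁·sin 48.8°/sin 12.2° = 756 × 3.5605 = 2691.71 m/s.

2692 m/s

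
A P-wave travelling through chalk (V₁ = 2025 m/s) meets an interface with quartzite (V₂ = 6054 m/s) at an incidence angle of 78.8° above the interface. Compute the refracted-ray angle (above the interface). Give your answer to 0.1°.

54.5°

Angle from the normal: 90° − 78.8° = 11.2°.
Snell's law: sin θ₂ = (V₂/V₁)·sin θ₁ = (6054/2025)·sin 11.2° = 0.5807.
θ₂ = arcsin 0.5807 = 35.50° from the normal.
From the interface: 90° − 35.50° = 54.50°.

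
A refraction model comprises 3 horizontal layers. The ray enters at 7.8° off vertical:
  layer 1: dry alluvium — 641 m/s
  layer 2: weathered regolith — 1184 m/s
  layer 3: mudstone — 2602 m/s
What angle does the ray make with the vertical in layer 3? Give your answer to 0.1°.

Ray parameter p = sin 7.8° / 641 = 2.1172e-04 s/m.
sin θ_3 = p·V_3 = 2.1172e-04 × 2602 = 0.5509.
θ_3 = 33.43° from the vertical.

33.4°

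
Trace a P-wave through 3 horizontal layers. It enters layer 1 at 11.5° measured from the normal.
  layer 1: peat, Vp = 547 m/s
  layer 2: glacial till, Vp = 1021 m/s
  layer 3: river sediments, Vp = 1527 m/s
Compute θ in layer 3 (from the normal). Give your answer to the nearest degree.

34°

Ray parameter p = sin 11.5° / 547 = 3.6448e-04 s/m.
sin θ_3 = p·V_3 = 3.6448e-04 × 1527 = 0.5566.
θ_3 = 33.82° from the vertical.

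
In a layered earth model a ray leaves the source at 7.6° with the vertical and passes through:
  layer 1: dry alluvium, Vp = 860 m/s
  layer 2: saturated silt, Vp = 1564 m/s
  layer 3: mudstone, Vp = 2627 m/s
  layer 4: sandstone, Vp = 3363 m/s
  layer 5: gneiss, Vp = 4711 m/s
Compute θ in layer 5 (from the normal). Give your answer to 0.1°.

46.4°

Snell's law across each interface conserves sin θ / V, so sin θ_5 = V_5·sin θ₁/V₁.
sin θ_5 = 4711 × sin 7.6° / 860 = 0.7245.
θ_5 = 46.43° from the vertical.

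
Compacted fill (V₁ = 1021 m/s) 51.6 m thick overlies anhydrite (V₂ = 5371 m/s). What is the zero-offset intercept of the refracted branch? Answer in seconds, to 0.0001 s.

0.0992 s

tᵢ = 2h·√(V₂²−V₁²)/(V₁V₂).
√(V₂²−V₁²) = √(5371²−1021²) = 5273.1 m/s.
tᵢ = 2·51.6·5273.1/(1021·5371) = 0.09923 s.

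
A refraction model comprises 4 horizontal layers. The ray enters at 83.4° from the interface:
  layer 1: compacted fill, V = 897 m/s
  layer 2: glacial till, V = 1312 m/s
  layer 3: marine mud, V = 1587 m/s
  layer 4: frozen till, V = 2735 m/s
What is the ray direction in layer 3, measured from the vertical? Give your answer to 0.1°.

11.7°

From the normal: θ₁ = 90° − 83.4° = 6.6°.
Ray parameter p = sin 6.6° / 897 = 1.2814e-04 s/m.
sin θ_3 = p·V_3 = 1.2814e-04 × 1587 = 0.2034.
θ_3 = 11.73° from the vertical.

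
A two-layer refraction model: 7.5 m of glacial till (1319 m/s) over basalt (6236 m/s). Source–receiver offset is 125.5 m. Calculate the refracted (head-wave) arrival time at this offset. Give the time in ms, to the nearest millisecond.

t = x/V₂ + 2h·√(V₂²−V₁²)/(V₁V₂).
√(V₂²−V₁²) = √(6236²−1319²) = 6094.9 m/s; delay term = 2·7.5·6094.9/(1319·6236) = 0.01111 s.
t = 125.5/6236 + 0.01111 = 0.03124 s.

31 ms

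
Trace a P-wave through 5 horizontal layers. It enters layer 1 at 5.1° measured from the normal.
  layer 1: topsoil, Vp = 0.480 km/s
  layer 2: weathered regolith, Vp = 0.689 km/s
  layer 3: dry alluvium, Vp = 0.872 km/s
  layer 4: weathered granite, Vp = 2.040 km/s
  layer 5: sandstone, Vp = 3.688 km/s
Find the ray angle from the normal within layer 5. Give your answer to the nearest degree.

43°

Ray parameter p = sin 5.1° / 0.480 = 1.8520e-01 s/km.
sin θ_5 = p·V_5 = 1.8520e-01 × 3.688 = 0.6830.
θ_5 = 43.08° from the vertical.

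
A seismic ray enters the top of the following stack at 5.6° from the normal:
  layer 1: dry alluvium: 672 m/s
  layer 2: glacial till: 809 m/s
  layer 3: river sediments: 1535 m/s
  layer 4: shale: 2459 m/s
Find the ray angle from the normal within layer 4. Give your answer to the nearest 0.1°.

20.9°

Ray parameter p = sin 5.6° / 672 = 1.4521e-04 s/m.
sin θ_4 = p·V_4 = 1.4521e-04 × 2459 = 0.3571.
θ_4 = 20.92° from the vertical.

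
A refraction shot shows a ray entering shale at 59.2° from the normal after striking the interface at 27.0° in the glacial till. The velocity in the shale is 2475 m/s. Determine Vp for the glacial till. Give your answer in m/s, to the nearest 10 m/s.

sin 27.0° = 0.4540; sin 59.2° = 0.8590.
V₁ = V₂·(sin θ₁/sin θ₂) = 2475·(0.4540/0.8590) = 1308.12 m/s.

1310 m/s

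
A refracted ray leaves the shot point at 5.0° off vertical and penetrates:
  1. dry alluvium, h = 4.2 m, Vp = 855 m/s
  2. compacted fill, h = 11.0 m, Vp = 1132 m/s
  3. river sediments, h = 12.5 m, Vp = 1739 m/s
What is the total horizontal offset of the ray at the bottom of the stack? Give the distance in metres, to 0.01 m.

Ray parameter p = sin 5.0° / 855 m/s = 1.0194e-04 s/m.
Layer 1: θ = 5.00°; offset = 4.2·tan 5.00° = 0.3675 m.
Layer 2: sin θ = p·1132 = 0.1154 → θ = 6.63°; offset = 11.0·tan 6.63° = 1.2778 m.
Layer 3: sin θ = p·1739 = 0.1773 → θ = 10.21°; offset = 12.5·tan 10.21° = 2.2515 m.
Total horizontal offset = 3.8968 m.

3.90 m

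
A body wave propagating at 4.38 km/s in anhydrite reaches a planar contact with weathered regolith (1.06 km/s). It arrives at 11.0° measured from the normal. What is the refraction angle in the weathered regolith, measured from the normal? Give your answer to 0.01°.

2.65°

sin θ₁/V₁ = sin θ₂/V₂ ⇒ sin θ₂ = 1.06·sin 11.0°/4.38 = 1.06·0.1908/4.38 = 0.0462.
θ₂ = arcsin 0.0462 = 2.65° from the normal.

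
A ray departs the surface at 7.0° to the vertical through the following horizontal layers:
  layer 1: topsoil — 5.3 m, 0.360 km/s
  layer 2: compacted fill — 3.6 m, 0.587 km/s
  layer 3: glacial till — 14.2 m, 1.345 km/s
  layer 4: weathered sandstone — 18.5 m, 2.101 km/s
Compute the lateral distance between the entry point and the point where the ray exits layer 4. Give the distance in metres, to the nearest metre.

27 m

Ray parameter p = sin 7.0° / 0.360 km/s = 3.3853e-01 s/km.
Layer 1: θ = 7.00°; offset = 5.3·tan 7.00° = 0.651 m.
Layer 2: sin θ = p·0.587 = 0.1987 → θ = 11.46°; offset = 3.6·tan 11.46° = 0.730 m.
Layer 3: sin θ = p·1.345 = 0.4553 → θ = 27.09°; offset = 14.2·tan 27.09° = 7.262 m.
Layer 4: sin θ = p·2.101 = 0.7112 → θ = 45.34°; offset = 18.5·tan 45.34° = 18.718 m.
Total horizontal offset = 27.361 m.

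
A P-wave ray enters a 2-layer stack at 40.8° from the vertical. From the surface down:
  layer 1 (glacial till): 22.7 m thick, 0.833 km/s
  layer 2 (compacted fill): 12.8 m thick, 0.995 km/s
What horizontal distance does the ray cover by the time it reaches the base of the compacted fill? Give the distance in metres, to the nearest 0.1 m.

Ray parameter p = sin 40.8° / 0.833 km/s = 7.8442e-01 s/km.
Layer 1: θ = 40.80°; offset = 22.7·tan 40.80° = 19.594 m.
Layer 2: sin θ = p·0.995 = 0.7805 → θ = 51.31°; offset = 12.8·tan 51.31° = 15.980 m.
Total horizontal offset = 35.575 m.

35.6 m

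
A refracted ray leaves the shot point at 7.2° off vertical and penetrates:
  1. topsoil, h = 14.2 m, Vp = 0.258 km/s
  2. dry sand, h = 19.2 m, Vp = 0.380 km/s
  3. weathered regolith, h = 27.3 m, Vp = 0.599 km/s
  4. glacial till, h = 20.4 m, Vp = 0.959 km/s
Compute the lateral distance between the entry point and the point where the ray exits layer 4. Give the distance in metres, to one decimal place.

Apply Snell's law at each interface; in layer i the horizontal offset is hᵢ·tan θᵢ.
Layer 1: θ = 7.20°; offset = 14.2·tan 7.20° = 1.794 m.
Layer 2: sin θ = 0.380·sin 7.2°/0.258 = 0.1846, θ = 10.64°; offset = 19.2·tan 10.64° = 3.606 m.
Layer 3: sin θ = 0.599·sin 7.2°/0.258 = 0.2910, θ = 16.92°; offset = 27.3·tan 16.92° = 8.303 m.
Layer 4: sin θ = 0.959·sin 7.2°/0.258 = 0.4659, θ = 27.77°; offset = 20.4·tan 27.77° = 10.740 m.
Σ offsets = 24.444 m.

24.4 m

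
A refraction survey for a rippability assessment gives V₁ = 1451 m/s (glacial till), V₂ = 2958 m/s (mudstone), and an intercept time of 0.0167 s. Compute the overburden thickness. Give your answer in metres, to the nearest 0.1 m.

13.9 m

h = tᵢ·V₁·V₂ / (2·√(V₂²−V₁²)).
√(V₂²−V₁²) = √(2958² − 1451²) = 2577.7 m/s.
h = 0.0167 s × 1451 × 2958 / (2 × 2577.7) = 13.90 m.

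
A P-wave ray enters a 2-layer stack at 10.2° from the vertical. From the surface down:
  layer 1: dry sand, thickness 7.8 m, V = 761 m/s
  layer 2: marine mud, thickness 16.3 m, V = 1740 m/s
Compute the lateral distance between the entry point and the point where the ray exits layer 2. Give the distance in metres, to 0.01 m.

p = sin θ₁/V₁ = sin 10.2°/761 = 2.3270e-04 s/m is conserved through the stack.
Layer 1: θ = 10.20°; offset = 7.8·tan 10.20° = 1.4034 m.
Layer 2: sin θ = p·1740 = 0.4049 → θ = 23.88°; offset = 16.3·tan 23.88° = 7.2180 m.
Total horizontal offset = 8.6214 m.

8.62 m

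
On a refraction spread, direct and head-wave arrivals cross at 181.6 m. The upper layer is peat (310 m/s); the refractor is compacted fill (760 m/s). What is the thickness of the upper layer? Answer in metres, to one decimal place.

h = (x_cross/2)·√((V₂−V₁)/(V₂+V₁)).
(V₂−V₁)/(V₂+V₁) = (760−310)/(760+310) = 0.4206; √ = 0.6485.
h = (181.6/2)·0.6485 = 58.88 m.

58.9 m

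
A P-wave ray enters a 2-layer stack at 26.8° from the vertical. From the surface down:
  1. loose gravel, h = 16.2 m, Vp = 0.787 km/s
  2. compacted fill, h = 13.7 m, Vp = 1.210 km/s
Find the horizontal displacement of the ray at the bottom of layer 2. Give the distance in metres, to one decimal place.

Apply Snell's law at each interface; in layer i the horizontal offset is hᵢ·tan θᵢ.
Layer 1: θ = 26.80°; offset = 16.2·tan 26.80° = 8.183 m.
Layer 2: sin θ = 1.210·sin 26.8°/0.787 = 0.6932, θ = 43.89°; offset = 13.7·tan 43.89° = 13.177 m.
Summing the layer offsets gives 21.360 m.

21.4 m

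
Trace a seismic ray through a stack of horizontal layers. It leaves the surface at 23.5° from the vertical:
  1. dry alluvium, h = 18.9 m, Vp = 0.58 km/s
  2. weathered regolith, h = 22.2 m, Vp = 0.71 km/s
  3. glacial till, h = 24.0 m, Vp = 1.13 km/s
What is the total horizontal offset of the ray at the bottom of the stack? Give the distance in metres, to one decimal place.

50.2 m

Apply Snell's law at each interface; in layer i the horizontal offset is hᵢ·tan θᵢ.
Layer 1: θ = 23.50°; offset = 18.9·tan 23.50° = 8.218 m.
Layer 2: sin θ = 0.71·sin 23.5°/0.58 = 0.4881, θ = 29.22°; offset = 22.2·tan 29.22° = 12.416 m.
Layer 3: sin θ = 1.13·sin 23.5°/0.58 = 0.7769, θ = 50.98°; offset = 24.0·tan 50.98° = 29.611 m.
Total horizontal offset = 50.245 m.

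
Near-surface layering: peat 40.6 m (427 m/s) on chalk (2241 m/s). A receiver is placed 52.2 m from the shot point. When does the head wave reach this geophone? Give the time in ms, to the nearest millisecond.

θ_c = arcsin(V₁/V₂) = arcsin(427/2241) = 10.98°, cos θ_c = 0.9817.
Intercept time tᵢ = 2h cos θ_c / V₁ = 2·40.6·0.9817/427 = 0.18668 s.
t = x/V₂ + tᵢ = 52.2/2241 + 0.18668 = 0.20997 s.

210 ms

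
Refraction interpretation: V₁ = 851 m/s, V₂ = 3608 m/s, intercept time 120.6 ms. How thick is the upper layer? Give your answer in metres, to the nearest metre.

53 m

θ_c = arcsin(851/3608) = 13.64°; cos θ_c = 0.9718.
tᵢ = 2h cos θ_c/V₁ ⇒ h = tᵢ·V₁/(2 cos θ_c) = 0.1206·851/(2·0.9718) = 52.81 m.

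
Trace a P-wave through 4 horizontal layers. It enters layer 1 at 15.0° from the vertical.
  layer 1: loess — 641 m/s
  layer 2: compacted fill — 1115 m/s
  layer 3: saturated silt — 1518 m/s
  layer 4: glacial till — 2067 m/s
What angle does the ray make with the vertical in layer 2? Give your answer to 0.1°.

Snell's law across each interface conserves sin θ / V, so sin θ_2 = V_2·sin θ₁/V₁.
sin θ_2 = 1115 × sin 15.0° / 641 = 0.4502.
θ_2 = arcsin 0.4502 = 26.76°.

26.8°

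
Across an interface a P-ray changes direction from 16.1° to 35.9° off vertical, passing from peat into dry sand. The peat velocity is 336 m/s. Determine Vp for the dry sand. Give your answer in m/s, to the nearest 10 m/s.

sin 16.1° = 0.2773; sin 35.9° = 0.5864.
V₂ = V₁·(sin θ₂/sin θ₁) = 336·(0.5864/0.2773) = 710.46 m/s.

710 m/s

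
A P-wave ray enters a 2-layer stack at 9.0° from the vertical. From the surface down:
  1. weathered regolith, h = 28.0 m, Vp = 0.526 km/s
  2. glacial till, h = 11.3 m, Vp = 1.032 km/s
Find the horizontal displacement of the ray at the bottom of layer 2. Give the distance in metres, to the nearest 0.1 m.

8.1 m

Apply Snell's law at each interface; in layer i the horizontal offset is hᵢ·tan θᵢ.
Layer 1: θ = 9.00°; offset = 28.0·tan 9.00° = 4.435 m.
Layer 2: sin θ = 1.032·sin 9.0°/0.526 = 0.3069, θ = 17.87°; offset = 11.3·tan 17.87° = 3.644 m.
Summing the layer offsets gives 8.079 m.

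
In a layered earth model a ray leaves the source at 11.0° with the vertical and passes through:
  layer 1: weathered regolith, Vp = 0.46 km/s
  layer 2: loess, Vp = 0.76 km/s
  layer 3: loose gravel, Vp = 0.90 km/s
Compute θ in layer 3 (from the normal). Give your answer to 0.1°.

21.9°

Snell's law across each interface conserves sin θ / V, so sin θ_3 = V_3·sin θ₁/V₁.
sin θ_3 = 0.90 × sin 11.0° / 0.46 = 0.3733.
θ_3 = arcsin 0.3733 = 21.92°.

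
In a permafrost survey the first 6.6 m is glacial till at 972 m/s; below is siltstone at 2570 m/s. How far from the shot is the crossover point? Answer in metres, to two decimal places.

19.65 m

θ_c = arcsin(972/2570) = 22.22°, so cos θ_c = 0.9257 and tᵢ = 2h cos θ_c/V₁ = 0.0126 s.
At crossover x/V₁ = x/V₂ + tᵢ ⇒ x = tᵢ/(1/V₁ − 1/V₂) = 0.01257/(1.0288e-03 − 3.8911e-04) = 19.65 m.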